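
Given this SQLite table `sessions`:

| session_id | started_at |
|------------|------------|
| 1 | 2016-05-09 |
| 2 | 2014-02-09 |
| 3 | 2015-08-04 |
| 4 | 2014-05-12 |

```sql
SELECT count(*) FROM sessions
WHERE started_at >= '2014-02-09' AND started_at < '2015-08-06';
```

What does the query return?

Rows in [2014-02-09, 2015-08-06): 2014-02-09, 2015-08-04, 2014-05-12 → 3 rows.

3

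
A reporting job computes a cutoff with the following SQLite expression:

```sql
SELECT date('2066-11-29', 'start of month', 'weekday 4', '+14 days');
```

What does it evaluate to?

`start of month` rewinds 2066-11-29 to 2066-11-01.
`weekday 4` advances to the next Thursday; 2066-11-01 is a Monday, so it moves forward to 2066-11-04.
Advancing 14 more days within November lands on 2066-11-18.

2066-11-18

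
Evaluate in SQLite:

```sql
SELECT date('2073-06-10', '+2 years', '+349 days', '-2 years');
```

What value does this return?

2074-05-24

Adding +2 years to 2073-06-10 gives 2075-06-10.
Applying '+349 days' to 2075-06-10: counting 349 days forward gives 2076-05-24.
Adding -2 years to 2076-05-24 gives 2074-05-24.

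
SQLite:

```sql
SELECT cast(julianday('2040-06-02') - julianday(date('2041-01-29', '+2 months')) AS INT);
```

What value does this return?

-300

Adding +2 months to 2041-01-29 gives 2041-03-29.
28 days remain in June 2040 after the 2nd (30 − 2).
Full months from July 2040 through February 2041 contribute their day counts.
Then 29 days into March 2041.
Total: 28 + 31 + 31 + 30 + 31 + 30 + 31 + 31 + 28 + 29 = 300.
The subtraction is earlier − later, so the result is −300 → -300.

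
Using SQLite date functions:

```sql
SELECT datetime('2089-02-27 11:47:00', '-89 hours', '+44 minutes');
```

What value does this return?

-89 hours from 2089-02-27 11:47:00 is 2089-02-23 18:47:00 (crosses midnight).
+44 minutes from 2089-02-23 18:47:00 is 2089-02-23 19:31:00.

2089-02-23 19:31:00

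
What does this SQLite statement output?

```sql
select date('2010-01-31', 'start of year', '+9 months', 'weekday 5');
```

`start of year` rewinds 2010-01-31 to 2010-01-01.
Adding +9 months to 2010-01-01 gives 2010-10-01.
`weekday 5` advances to the next Friday; 2010-10-01 is already a Friday, so it stays at 2010-10-01.

2010-10-01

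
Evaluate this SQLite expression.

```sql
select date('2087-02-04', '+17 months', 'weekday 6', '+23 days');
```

2088-08-02

Adding +17 months to 2087-02-04 gives 2088-07-04.
`weekday 6` advances to the next Saturday; 2088-07-04 is a Sunday, so it moves forward to 2088-07-10.
July 2088 has 31 days; 21 remain after the 10th, so 22 days reach 2088-08-01.
Advancing 1 more day within August lands on 2088-08-02.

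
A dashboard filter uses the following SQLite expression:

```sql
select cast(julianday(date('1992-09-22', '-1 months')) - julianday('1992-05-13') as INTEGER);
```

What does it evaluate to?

101

Adding -1 month to 1992-09-22 gives 1992-08-22.
18 days remain in May 1992 after the 13th (31 − 13).
June 1992: 30 days.
July 1992: 31 days.
Then 22 days into August 1992.
Total: 18 + 30 + 31 + 22 = 101.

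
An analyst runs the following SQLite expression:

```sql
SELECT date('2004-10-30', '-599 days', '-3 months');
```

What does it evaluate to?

2002-12-11

Applying '-599 days' to 2004-10-30: counting 599 days back gives 2003-03-11.
Adding -3 months to 2003-03-11 gives 2002-12-11.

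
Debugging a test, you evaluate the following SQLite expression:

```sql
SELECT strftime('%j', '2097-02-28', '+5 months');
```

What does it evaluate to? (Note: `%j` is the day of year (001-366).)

209

First apply '+5 months': 2097-02-28 → 2097-07-28.
Day-of-year for 2097-07-28: days since 2097-01-01 inclusive = 209, zero-padded to 209.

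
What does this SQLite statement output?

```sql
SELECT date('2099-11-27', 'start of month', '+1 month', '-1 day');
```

`start of month` rewinds 2099-11-27 to 2099-11-01.
Adding +1 month to 2099-11-01 gives 2099-12-01.
Going back 1 day from 2099-12-01 reaches 2099-11-30 (last day of November, 30 days).

2099-11-30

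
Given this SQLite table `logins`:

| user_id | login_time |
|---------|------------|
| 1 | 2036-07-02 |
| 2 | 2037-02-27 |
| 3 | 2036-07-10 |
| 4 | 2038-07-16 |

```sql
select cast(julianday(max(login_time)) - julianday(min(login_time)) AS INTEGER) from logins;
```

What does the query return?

744

MIN = 2036-07-02, MAX = 2038-07-16.
29 days remain in July 2036 after the 2nd (31 − 2).
Full months from August 2036 through June 2038 contribute their day counts.
Then 16 days into July 2038.
Total: 29 + 31 + 30 + 31 + 30 + 31 + 31 + 28 + 31 + 30 + 31 + 30 + 31 + 31 + 30 + 31 + 30 + 31 + 31 + 28 + 31 + 30 + 31 + 30 + 16 = 744.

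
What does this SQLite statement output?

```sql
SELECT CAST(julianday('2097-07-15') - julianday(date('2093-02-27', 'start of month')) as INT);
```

`start of month` rewinds 2093-02-27 to 2093-02-01.
27 days remain in February 2093 after the 1st (28 − 1).
Full months from March 2093 through June 2097 contribute their day counts.
Then 15 days into July 2097.
Total: 27 + 31 + 30 + 31 + 30 + 31 + 31 + 30 + 31 + 30 + 31 + 31 + 28 + 31 + 30 + 31 + 30 + 31 + 31 + 30 + 31 + 30 + 31 + 31 + 28 + 31 + 30 + 31 + 30 + 31 + 31 + 30 + 31 + 30 + 31 + 31 + 29 + 31 + 30 + 31 + 30 + 31 + 31 + 30 + 31 + 30 + 31 + 31 + 28 + 31 + 30 + 31 + 30 + 15 = 1625.

1625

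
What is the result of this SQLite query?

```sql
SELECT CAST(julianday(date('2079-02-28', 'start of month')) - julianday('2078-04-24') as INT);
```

283

`start of month` rewinds 2079-02-28 to 2079-02-01.
6 days remain in April 2078 after the 24th (30 − 24).
Full months from May 2078 through January 2079 contribute their day counts.
Then 1 day into February 2079.
Total: 6 + 31 + 30 + 31 + 31 + 30 + 31 + 30 + 31 + 31 + 1 = 283.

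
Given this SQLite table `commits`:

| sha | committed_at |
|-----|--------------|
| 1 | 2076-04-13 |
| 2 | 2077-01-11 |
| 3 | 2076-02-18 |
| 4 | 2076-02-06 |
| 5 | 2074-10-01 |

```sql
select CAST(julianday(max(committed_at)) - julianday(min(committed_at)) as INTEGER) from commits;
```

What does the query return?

833

MIN = 2074-10-01, MAX = 2077-01-11.
30 days remain in October 2074 after the 1st (31 − 1).
Full months from November 2074 through December 2076 contribute their day counts.
Then 11 days into January 2077.
Total: 30 + 30 + 31 + 31 + 28 + 31 + 30 + 31 + 30 + 31 + 31 + 30 + 31 + 30 + 31 + 31 + 29 + 31 + 30 + 31 + 30 + 31 + 31 + 30 + 31 + 30 + 31 + 11 = 833.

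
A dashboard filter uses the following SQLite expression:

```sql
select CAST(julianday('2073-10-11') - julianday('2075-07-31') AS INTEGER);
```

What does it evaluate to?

20 days remain in October 2073 after the 11th (31 − 11).
Full months from November 2073 through June 2075 contribute their day counts.
Then 31 days into July 2075.
Total: 20 + 30 + 31 + 31 + 28 + 31 + 30 + 31 + 30 + 31 + 31 + 30 + 31 + 30 + 31 + 31 + 28 + 31 + 30 + 31 + 30 + 31 = 658.
The subtraction is earlier − later, so the result is −658 → -658.

-658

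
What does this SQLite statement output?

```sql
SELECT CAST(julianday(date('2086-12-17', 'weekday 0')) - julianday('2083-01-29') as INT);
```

`weekday 0` advances to the next Sunday; 2086-12-17 is a Tuesday, so it moves forward to 2086-12-22.
2 days remain in January 2083 after the 29th (31 − 29).
Full months from February 2083 through November 2086 contribute their day counts.
Then 22 days into December 2086.
Total: 2 + 28 + 31 + 30 + 31 + 30 + 31 + 31 + 30 + 31 + 30 + 31 + 31 + 29 + 31 + 30 + 31 + 30 + 31 + 31 + 30 + 31 + 30 + 31 + 31 + 28 + 31 + 30 + 31 + 30 + 31 + 31 + 30 + 31 + 30 + 31 + 31 + 28 + 31 + 30 + 31 + 30 + 31 + 31 + 30 + 31 + 30 + 22 = 1423.

1423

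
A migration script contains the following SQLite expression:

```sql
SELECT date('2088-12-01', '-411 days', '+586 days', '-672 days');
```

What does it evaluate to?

Applying '-411 days' to 2088-12-01: counting 411 days back gives 2087-10-17.
Applying '+586 days' to 2087-10-17: counting 586 days forward gives 2089-05-25.
Applying '-672 days' to 2089-05-25: counting 672 days back gives 2087-07-23.

2087-07-23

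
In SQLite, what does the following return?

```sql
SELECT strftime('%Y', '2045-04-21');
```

2045

`%Y` extracts the 4-digit year: 2045.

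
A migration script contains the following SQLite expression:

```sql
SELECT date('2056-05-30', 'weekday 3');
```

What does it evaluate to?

2056-05-31

`weekday 3` advances to the next Wednesday; 2056-05-30 is a Tuesday, so it moves forward to 2056-05-31.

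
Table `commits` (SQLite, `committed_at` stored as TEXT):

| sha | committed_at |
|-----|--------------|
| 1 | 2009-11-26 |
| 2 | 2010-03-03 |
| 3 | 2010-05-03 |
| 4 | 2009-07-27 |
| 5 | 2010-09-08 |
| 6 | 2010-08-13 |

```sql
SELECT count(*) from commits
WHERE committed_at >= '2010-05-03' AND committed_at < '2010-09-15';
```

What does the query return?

3

Rows in [2010-05-03, 2010-09-15): 2010-05-03, 2010-09-08, 2010-08-13 → 3 rows.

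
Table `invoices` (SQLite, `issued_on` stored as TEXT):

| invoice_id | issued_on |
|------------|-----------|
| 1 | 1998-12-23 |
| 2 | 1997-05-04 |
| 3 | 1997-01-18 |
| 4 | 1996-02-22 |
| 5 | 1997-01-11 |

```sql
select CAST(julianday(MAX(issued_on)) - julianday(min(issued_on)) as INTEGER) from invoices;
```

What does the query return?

1035

MIN = 1996-02-22, MAX = 1998-12-23.
7 days remain in February 1996 after the 22nd (29 − 22).
Full months from March 1996 through November 1998 contribute their day counts.
Then 23 days into December 1998.
Total: 7 + 31 + 30 + 31 + 30 + 31 + 31 + 30 + 31 + 30 + 31 + 31 + 28 + 31 + 30 + 31 + 30 + 31 + 31 + 30 + 31 + 30 + 31 + 31 + 28 + 31 + 30 + 31 + 30 + 31 + 31 + 30 + 31 + 30 + 23 = 1035.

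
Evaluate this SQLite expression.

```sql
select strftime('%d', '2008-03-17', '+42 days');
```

28

First apply '+42 days': 2008-03-17 → 2008-04-28.
`%d` extracts the 2-digit day of month: 28.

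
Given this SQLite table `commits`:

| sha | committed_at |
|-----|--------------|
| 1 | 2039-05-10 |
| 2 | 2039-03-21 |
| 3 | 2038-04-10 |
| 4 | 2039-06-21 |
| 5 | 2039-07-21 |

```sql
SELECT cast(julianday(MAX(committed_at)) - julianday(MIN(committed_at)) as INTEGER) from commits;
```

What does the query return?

467

MIN = 2038-04-10, MAX = 2039-07-21.
20 days remain in April 2038 after the 10th (30 − 10).
Full months from May 2038 through June 2039 contribute their day counts.
Then 21 days into July 2039.
Total: 20 + 31 + 30 + 31 + 31 + 30 + 31 + 30 + 31 + 31 + 28 + 31 + 30 + 31 + 30 + 21 = 467.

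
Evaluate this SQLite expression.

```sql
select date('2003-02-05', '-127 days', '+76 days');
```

Applying '-127 days' to 2003-02-05: counting 127 days back gives 2002-10-01.
Applying '+76 days' to 2002-10-01: counting 76 days forward gives 2002-12-16.

2002-12-16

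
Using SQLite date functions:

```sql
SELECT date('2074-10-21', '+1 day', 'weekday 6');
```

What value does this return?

2074-10-27

Advancing 1 more day within October lands on 2074-10-22.
`weekday 6` advances to the next Saturday; 2074-10-22 is a Monday, so it moves forward to 2074-10-27.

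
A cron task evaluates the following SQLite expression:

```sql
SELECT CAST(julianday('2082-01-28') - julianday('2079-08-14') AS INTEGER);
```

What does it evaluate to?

17 days remain in August 2079 after the 14th (31 − 14).
Full months from September 2079 through December 2081 contribute their day counts.
Then 28 days into January 2082.
Total: 17 + 30 + 31 + 30 + 31 + 31 + 29 + 31 + 30 + 31 + 30 + 31 + 31 + 30 + 31 + 30 + 31 + 31 + 28 + 31 + 30 + 31 + 30 + 31 + 31 + 30 + 31 + 30 + 31 + 28 = 898.

898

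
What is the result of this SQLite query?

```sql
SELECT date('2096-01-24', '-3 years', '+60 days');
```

Adding -3 years to 2096-01-24 gives 2093-01-24.
Applying '+60 days' to 2093-01-24: counting 60 days forward gives 2093-03-25.

2093-03-25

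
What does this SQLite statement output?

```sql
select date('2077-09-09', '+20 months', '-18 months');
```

Adding +20 months to 2077-09-09 gives 2079-05-09.
Adding -18 months to 2079-05-09 gives 2077-11-09.

2077-11-09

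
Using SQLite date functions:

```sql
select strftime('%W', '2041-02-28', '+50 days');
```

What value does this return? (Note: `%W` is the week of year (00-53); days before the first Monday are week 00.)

15

First apply '+50 days': 2041-02-28 → 2041-04-19.
2041-04-19 is a Friday. SQLite's %W counts Mondays since the year started; the result is 15.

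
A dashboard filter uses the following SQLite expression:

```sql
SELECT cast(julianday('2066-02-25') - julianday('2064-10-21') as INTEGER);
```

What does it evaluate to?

10 days remain in October 2064 after the 21st (31 − 21).
Full months from November 2064 through January 2066 contribute their day counts.
Then 25 days into February 2066.
Total: 10 + 30 + 31 + 31 + 28 + 31 + 30 + 31 + 30 + 31 + 31 + 30 + 31 + 30 + 31 + 31 + 25 = 492.

492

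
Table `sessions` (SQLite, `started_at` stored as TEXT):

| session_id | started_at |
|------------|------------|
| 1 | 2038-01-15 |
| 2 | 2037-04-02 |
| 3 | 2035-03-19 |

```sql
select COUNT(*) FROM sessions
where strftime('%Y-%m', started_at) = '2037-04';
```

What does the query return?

1

Rows with year-month 2037-04: 2037-04-02 → 1.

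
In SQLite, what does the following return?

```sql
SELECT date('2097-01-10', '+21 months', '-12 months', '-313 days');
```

2096-12-01

Adding +21 months to 2097-01-10 gives 2098-10-10.
Adding -12 months to 2098-10-10 gives 2097-10-10.
Applying '-313 days' to 2097-10-10: counting 313 days back gives 2096-12-01.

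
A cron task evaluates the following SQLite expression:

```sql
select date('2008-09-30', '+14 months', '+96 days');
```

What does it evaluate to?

Adding +14 months to 2008-09-30 gives 2009-11-30.
Applying '+96 days' to 2009-11-30: counting 96 days forward gives 2010-03-06.

2010-03-06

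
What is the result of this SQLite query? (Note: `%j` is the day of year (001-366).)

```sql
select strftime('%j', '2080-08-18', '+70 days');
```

First apply '+70 days': 2080-08-18 → 2080-10-27.
Day-of-year for 2080-10-27: days since 2080-01-01 inclusive = 301, zero-padded to 301.

301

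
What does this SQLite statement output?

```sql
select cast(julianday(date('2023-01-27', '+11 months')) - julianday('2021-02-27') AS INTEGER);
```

1033

Adding +11 months to 2023-01-27 gives 2023-12-27.
1 day remains in February 2021 after the 27th (28 − 27).
Full months from March 2021 through November 2023 contribute their day counts.
Then 27 days into December 2023.
Total: 1 + 31 + 30 + 31 + 30 + 31 + 31 + 30 + 31 + 30 + 31 + 31 + 28 + 31 + 30 + 31 + 30 + 31 + 31 + 30 + 31 + 30 + 31 + 31 + 28 + 31 + 30 + 31 + 30 + 31 + 31 + 30 + 31 + 30 + 27 = 1033.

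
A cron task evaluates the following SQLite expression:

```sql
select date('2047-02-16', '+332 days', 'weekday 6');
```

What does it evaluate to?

Applying '+332 days' to 2047-02-16: counting 332 days forward gives 2048-01-14.
`weekday 6` advances to the next Saturday; 2048-01-14 is a Tuesday, so it moves forward to 2048-01-18.

2048-01-18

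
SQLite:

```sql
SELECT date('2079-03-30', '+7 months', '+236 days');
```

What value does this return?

2080-06-22

Adding +7 months to 2079-03-30 gives 2079-10-30.
Applying '+236 days' to 2079-10-30: counting 236 days forward gives 2080-06-22.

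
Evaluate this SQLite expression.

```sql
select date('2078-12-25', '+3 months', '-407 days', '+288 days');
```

Adding +3 months to 2078-12-25 gives 2079-03-25.
Applying '-407 days' to 2079-03-25: counting 407 days back gives 2078-02-11.
Applying '+288 days' to 2078-02-11: counting 288 days forward gives 2078-11-26.

2078-11-26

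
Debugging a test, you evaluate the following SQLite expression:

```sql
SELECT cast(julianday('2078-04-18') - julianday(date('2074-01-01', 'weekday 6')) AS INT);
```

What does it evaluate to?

`weekday 6` advances to the next Saturday; 2074-01-01 is a Monday, so it moves forward to 2074-01-06.
25 days remain in January 2074 after the 6th (31 − 6).
Full months from February 2074 through March 2078 contribute their day counts.
Then 18 days into April 2078.
Total: 25 + 28 + 31 + 30 + 31 + 30 + 31 + 31 + 30 + 31 + 30 + 31 + 31 + 28 + 31 + 30 + 31 + 30 + 31 + 31 + 30 + 31 + 30 + 31 + 31 + 29 + 31 + 30 + 31 + 30 + 31 + 31 + 30 + 31 + 30 + 31 + 31 + 28 + 31 + 30 + 31 + 30 + 31 + 31 + 30 + 31 + 30 + 31 + 31 + 28 + 31 + 18 = 1563.

1563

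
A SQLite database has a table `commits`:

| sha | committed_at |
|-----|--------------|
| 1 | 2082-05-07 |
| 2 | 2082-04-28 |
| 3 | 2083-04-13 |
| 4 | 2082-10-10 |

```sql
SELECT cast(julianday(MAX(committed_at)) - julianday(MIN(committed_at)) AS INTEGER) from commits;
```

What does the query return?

MIN = 2082-04-28, MAX = 2083-04-13.
2 days remain in April 2082 after the 28th (30 − 28).
Full months from May 2082 through March 2083 contribute their day counts.
Then 13 days into April 2083.
Total: 2 + 31 + 30 + 31 + 31 + 30 + 31 + 30 + 31 + 31 + 28 + 31 + 13 = 350.

350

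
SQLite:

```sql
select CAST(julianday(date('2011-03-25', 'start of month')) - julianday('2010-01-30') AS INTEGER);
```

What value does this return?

395

`start of month` rewinds 2011-03-25 to 2011-03-01.
1 day remains in January 2010 after the 30th (31 − 30).
Full months from February 2010 through February 2011 contribute their day counts.
Then 1 day into March 2011.
Total: 1 + 28 + 31 + 30 + 31 + 30 + 31 + 31 + 30 + 31 + 30 + 31 + 31 + 28 + 1 = 395.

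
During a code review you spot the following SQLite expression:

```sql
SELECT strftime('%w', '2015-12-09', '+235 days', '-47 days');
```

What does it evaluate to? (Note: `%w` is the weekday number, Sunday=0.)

2

First apply '+235 days', '-47 days': 2015-12-09 → 2016-06-14.
2016-06-14 is a Tuesday; with Sunday=0 that is 2.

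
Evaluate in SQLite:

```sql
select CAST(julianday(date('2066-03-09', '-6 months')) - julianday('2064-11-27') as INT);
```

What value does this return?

286

Adding -6 months to 2066-03-09 gives 2065-09-09.
3 days remain in November 2064 after the 27th (30 − 27).
Full months from December 2064 through August 2065 contribute their day counts.
Then 9 days into September 2065.
Total: 3 + 31 + 31 + 28 + 31 + 30 + 31 + 30 + 31 + 31 + 9 = 286.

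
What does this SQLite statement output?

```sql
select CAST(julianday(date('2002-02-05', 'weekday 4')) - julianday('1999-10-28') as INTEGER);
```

833

`weekday 4` advances to the next Thursday; 2002-02-05 is a Tuesday, so it moves forward to 2002-02-07.
3 days remain in October 1999 after the 28th (31 − 28).
Full months from November 1999 through January 2002 contribute their day counts.
Then 7 days into February 2002.
Total: 3 + 30 + 31 + 31 + 29 + 31 + 30 + 31 + 30 + 31 + 31 + 30 + 31 + 30 + 31 + 31 + 28 + 31 + 30 + 31 + 30 + 31 + 31 + 30 + 31 + 30 + 31 + 31 + 7 = 833.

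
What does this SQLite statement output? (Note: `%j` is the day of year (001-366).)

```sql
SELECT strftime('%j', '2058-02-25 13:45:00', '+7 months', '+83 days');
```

351

First apply '+7 months', '+83 days': 2058-02-25 13:45:00 → 2058-12-17 13:45:00.
Day-of-year for 2058-12-17: days since 2058-01-01 inclusive = 351, zero-padded to 351.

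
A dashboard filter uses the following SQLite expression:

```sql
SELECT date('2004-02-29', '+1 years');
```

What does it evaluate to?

Adding +1 year to 2004-02-29 targets 2005-02-29, but 2005 is not a leap year, so SQLite normalizes to 2005-03-01.

2005-03-01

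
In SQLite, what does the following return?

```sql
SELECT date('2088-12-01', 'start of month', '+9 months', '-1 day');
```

2089-08-31

`start of month` rewinds 2088-12-01 to 2088-12-01.
Adding +9 months to 2088-12-01 gives 2089-09-01.
Going back 1 day from 2089-09-01 reaches 2089-08-31 (last day of August, 31 days).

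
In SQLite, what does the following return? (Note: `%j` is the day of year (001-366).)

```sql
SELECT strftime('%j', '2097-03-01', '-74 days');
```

First apply '-74 days': 2097-03-01 → 2096-12-17.
Day-of-year for 2096-12-17: days since 2096-01-01 inclusive = 352, zero-padded to 352.

352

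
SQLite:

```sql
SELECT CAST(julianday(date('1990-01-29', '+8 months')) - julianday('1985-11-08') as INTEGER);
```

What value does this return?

1786

Adding +8 months to 1990-01-29 gives 1990-09-29.
22 days remain in November 1985 after the 8th (30 − 8).
Full months from December 1985 through August 1990 contribute their day counts.
Then 29 days into September 1990.
Total: 22 + 31 + 31 + 28 + 31 + 30 + 31 + 30 + 31 + 31 + 30 + 31 + 30 + 31 + 31 + 28 + 31 + 30 + 31 + 30 + 31 + 31 + 30 + 31 + 30 + 31 + 31 + 29 + 31 + 30 + 31 + 30 + 31 + 31 + 30 + 31 + 30 + 31 + 31 + 28 + 31 + 30 + 31 + 30 + 31 + 31 + 30 + 31 + 30 + 31 + 31 + 28 + 31 + 30 + 31 + 30 + 31 + 31 + 29 = 1786.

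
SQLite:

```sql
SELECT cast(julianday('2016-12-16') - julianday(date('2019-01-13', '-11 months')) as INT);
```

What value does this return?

Adding -11 months to 2019-01-13 gives 2018-02-13.
15 days remain in December 2016 after the 16th (31 − 16).
Full months from January 2017 through January 2018 contribute their day counts.
Then 13 days into February 2018.
Total: 15 + 31 + 28 + 31 + 30 + 31 + 30 + 31 + 31 + 30 + 31 + 30 + 31 + 31 + 13 = 424.
The subtraction is earlier − later, so the result is −424 → -424.

-424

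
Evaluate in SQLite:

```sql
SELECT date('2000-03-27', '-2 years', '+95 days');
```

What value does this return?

1998-06-30

Adding -2 years to 2000-03-27 gives 1998-03-27.
Applying '+95 days' to 1998-03-27: counting 95 days forward gives 1998-06-30.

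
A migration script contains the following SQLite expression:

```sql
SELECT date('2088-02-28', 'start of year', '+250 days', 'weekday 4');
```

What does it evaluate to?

2088-09-09

`start of year` rewinds 2088-02-28 to 2088-01-01.
Applying '+250 days' to 2088-01-01: counting 250 days forward gives 2088-09-07.
`weekday 4` advances to the next Thursday; 2088-09-07 is a Tuesday, so it moves forward to 2088-09-09.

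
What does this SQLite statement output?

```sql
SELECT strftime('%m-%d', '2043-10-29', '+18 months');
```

04-29

First apply '+18 months': 2043-10-29 → 2045-04-29.
`%m-%d` extracts the month-day: 04-29.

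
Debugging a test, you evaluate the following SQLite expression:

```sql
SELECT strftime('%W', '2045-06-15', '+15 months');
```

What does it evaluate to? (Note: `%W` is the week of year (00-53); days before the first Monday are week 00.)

First apply '+15 months': 2045-06-15 → 2046-09-15.
2046-09-15 is a Saturday. SQLite's %W counts Mondays since the year started; the result is 37.

37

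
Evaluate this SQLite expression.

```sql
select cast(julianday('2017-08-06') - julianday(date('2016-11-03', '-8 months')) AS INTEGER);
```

521

Adding -8 months to 2016-11-03 gives 2016-03-03.
28 days remain in March 2016 after the 3rd (31 − 3).
Full months from April 2016 through July 2017 contribute their day counts.
Then 6 days into August 2017.
Total: 28 + 30 + 31 + 30 + 31 + 31 + 30 + 31 + 30 + 31 + 31 + 28 + 31 + 30 + 31 + 30 + 31 + 6 = 521.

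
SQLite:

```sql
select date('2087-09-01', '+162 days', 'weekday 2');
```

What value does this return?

Applying '+162 days' to 2087-09-01: counting 162 days forward gives 2088-02-10.
`weekday 2` advances to the next Tuesday; 2088-02-10 is already a Tuesday, so it stays at 2088-02-10.

2088-02-10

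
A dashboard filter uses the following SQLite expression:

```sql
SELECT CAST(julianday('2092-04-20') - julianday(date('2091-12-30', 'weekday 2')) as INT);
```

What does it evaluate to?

`weekday 2` advances to the next Tuesday; 2091-12-30 is a Sunday, so it moves forward to 2092-01-01.
30 days remain in January 2092 after the 1st (31 − 1).
February 2092: 29 days (leap year).
March 2092: 31 days.
Then 20 days into April 2092.
Total: 30 + 29 + 31 + 20 = 110.

110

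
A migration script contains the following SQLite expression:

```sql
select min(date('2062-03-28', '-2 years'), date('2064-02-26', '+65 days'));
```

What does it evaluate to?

date('2062-03-28', '-2 years') → 2060-03-28.
date('2064-02-26', '+65 days') → 2064-05-01.
Earlier of the two is 2060-03-28.

2060-03-28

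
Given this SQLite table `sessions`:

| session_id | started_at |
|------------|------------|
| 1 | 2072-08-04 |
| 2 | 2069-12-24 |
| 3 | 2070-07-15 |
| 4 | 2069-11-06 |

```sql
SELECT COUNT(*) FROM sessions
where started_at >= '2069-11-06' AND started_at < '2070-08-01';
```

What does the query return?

Rows in [2069-11-06, 2070-08-01): 2069-12-24, 2070-07-15, 2069-11-06 → 3 rows.

3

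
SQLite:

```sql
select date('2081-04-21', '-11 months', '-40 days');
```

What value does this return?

2080-04-11

Adding -11 months to 2081-04-21 gives 2080-05-21.
Going back 21 days from 2080-05-21 reaches 2080-04-30 (last day of April, 30 days).
Going back 19 days within April lands on 2080-04-11.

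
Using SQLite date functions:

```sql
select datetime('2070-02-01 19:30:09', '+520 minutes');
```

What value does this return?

520 minutes = 8h 40m; +520 minutes from 2070-02-01 19:30:09 is 2070-02-02 04:10:09 (crosses midnight).

2070-02-02 04:10:09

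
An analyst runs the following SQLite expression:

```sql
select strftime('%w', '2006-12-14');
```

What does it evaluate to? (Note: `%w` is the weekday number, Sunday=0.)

2006-12-14 is a Thursday; with Sunday=0 that is 4.

4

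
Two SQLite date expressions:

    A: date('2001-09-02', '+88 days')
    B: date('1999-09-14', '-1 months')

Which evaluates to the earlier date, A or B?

A = 2001-11-29.
B = 1999-08-14.
B is earlier.

B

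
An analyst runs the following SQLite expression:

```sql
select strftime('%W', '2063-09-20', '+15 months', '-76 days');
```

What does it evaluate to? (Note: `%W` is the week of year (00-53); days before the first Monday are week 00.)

First apply '+15 months', '-76 days': 2063-09-20 → 2064-10-05.
2064-10-05 is a Sunday. SQLite's %W counts Mondays since the year started; the result is 39.

39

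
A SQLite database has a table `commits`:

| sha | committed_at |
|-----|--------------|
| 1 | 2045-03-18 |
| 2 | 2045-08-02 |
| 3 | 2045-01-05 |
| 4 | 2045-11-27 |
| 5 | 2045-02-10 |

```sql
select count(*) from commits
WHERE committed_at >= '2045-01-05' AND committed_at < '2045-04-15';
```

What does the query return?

Rows in [2045-01-05, 2045-04-15): 2045-03-18, 2045-01-05, 2045-02-10 → 3 rows.

3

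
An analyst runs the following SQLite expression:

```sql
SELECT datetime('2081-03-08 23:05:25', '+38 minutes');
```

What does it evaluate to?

+38 minutes from 2081-03-08 23:05:25 is 2081-03-08 23:43:25.

2081-03-08 23:43:25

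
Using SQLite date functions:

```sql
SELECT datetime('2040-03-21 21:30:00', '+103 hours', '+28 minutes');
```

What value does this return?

+103 hours from 2040-03-21 21:30:00 is 2040-03-26 04:30:00 (crosses midnight).
+28 minutes from 2040-03-26 04:30:00 is 2040-03-26 04:58:00.

2040-03-26 04:58:00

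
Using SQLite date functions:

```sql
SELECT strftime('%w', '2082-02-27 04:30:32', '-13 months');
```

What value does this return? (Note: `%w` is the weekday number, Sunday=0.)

First apply '-13 months': 2082-02-27 04:30:32 → 2081-01-27 04:30:32.
2081-01-27 is a Monday; with Sunday=0 that is 1.

1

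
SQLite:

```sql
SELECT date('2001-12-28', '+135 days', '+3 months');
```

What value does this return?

2002-08-12

Applying '+135 days' to 2001-12-28: counting 135 days forward gives 2002-05-12.
Adding +3 months to 2002-05-12 gives 2002-08-12.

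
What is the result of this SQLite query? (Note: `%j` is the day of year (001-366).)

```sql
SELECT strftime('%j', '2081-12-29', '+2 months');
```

First apply '+2 months': 2081-12-29 → 2082-03-01.
Day-of-year for 2082-03-01: days since 2082-01-01 inclusive = 60, zero-padded to 060.

060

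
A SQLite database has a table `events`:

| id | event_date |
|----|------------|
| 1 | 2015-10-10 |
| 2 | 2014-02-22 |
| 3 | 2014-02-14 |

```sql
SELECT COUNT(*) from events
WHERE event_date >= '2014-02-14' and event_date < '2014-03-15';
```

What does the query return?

2

Rows in [2014-02-14, 2014-03-15): 2014-02-22, 2014-02-14 → 2 rows.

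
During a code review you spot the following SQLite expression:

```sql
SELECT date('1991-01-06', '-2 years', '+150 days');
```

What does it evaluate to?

Adding -2 years to 1991-01-06 gives 1989-01-06.
Applying '+150 days' to 1989-01-06: counting 150 days forward gives 1989-06-05.

1989-06-05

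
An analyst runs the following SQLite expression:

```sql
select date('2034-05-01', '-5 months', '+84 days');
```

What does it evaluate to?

2034-02-23

Adding -5 months to 2034-05-01 gives 2033-12-01.
Applying '+84 days' to 2033-12-01: counting 84 days forward gives 2034-02-23.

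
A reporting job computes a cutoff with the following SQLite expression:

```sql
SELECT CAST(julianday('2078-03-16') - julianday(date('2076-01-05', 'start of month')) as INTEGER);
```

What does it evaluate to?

805

`start of month` rewinds 2076-01-05 to 2076-01-01.
30 days remain in January 2076 after the 1st (31 − 1).
Full months from February 2076 through February 2078 contribute their day counts.
Then 16 days into March 2078.
Total: 30 + 29 + 31 + 30 + 31 + 30 + 31 + 31 + 30 + 31 + 30 + 31 + 31 + 28 + 31 + 30 + 31 + 30 + 31 + 31 + 30 + 31 + 30 + 31 + 31 + 28 + 16 = 805.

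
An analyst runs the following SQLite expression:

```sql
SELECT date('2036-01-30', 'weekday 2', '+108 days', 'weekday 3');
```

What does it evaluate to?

2036-05-28

`weekday 2` advances to the next Tuesday; 2036-01-30 is a Wednesday, so it moves forward to 2036-02-05.
Applying '+108 days' to 2036-02-05: counting 108 days forward gives 2036-05-23.
`weekday 3` advances to the next Wednesday; 2036-05-23 is a Friday, so it moves forward to 2036-05-28.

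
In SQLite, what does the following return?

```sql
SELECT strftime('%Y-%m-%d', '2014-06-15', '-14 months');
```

First apply '-14 months': 2014-06-15 → 2013-04-15.
`%Y-%m-%d` extracts the ISO date: 2013-04-15.

2013-04-15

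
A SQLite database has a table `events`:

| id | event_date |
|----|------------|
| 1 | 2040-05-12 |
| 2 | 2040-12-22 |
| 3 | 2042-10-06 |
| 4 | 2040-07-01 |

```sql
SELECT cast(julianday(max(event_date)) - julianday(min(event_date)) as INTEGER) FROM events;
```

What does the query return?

877

MIN = 2040-05-12, MAX = 2042-10-06.
19 days remain in May 2040 after the 12th (31 − 12).
Full months from June 2040 through September 2042 contribute their day counts.
Then 6 days into October 2042.
Total: 19 + 30 + 31 + 31 + 30 + 31 + 30 + 31 + 31 + 28 + 31 + 30 + 31 + 30 + 31 + 31 + 30 + 31 + 30 + 31 + 31 + 28 + 31 + 30 + 31 + 30 + 31 + 31 + 30 + 6 = 877.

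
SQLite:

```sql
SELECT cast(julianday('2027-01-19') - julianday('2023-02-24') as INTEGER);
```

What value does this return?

4 days remain in February 2023 after the 24th (28 − 24).
Full months from March 2023 through December 2026 contribute their day counts.
Then 19 days into January 2027.
Total: 4 + 31 + 30 + 31 + 30 + 31 + 31 + 30 + 31 + 30 + 31 + 31 + 29 + 31 + 30 + 31 + 30 + 31 + 31 + 30 + 31 + 30 + 31 + 31 + 28 + 31 + 30 + 31 + 30 + 31 + 31 + 30 + 31 + 30 + 31 + 31 + 28 + 31 + 30 + 31 + 30 + 31 + 31 + 30 + 31 + 30 + 31 + 19 = 1425.

1425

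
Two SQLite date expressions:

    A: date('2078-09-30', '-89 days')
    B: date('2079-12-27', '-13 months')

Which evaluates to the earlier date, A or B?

A = 2078-07-03.
B = 2078-11-27.
A is earlier.

A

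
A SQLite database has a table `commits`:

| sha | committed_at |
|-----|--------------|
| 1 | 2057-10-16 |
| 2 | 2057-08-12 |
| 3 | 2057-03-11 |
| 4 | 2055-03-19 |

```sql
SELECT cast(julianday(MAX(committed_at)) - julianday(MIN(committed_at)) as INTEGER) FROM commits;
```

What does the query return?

MIN = 2055-03-19, MAX = 2057-10-16.
12 days remain in March 2055 after the 19th (31 − 19).
Full months from April 2055 through September 2057 contribute their day counts.
Then 16 days into October 2057.
Total: 12 + 30 + 31 + 30 + 31 + 31 + 30 + 31 + 30 + 31 + 31 + 29 + 31 + 30 + 31 + 30 + 31 + 31 + 30 + 31 + 30 + 31 + 31 + 28 + 31 + 30 + 31 + 30 + 31 + 31 + 30 + 16 = 942.

942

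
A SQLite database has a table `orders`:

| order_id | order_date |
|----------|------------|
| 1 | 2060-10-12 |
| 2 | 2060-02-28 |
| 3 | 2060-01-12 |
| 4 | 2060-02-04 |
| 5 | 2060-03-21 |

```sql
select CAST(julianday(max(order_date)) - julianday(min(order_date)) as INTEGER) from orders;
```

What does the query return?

274

MIN = 2060-01-12, MAX = 2060-10-12.
19 days remain in January 2060 after the 12th (31 − 12).
Full months from February 2060 through September 2060 contribute their day counts.
Then 12 days into October 2060.
Total: 19 + 29 + 31 + 30 + 31 + 30 + 31 + 31 + 30 + 12 = 274.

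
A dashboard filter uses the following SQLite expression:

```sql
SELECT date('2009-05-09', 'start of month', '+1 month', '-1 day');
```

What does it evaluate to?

`start of month` rewinds 2009-05-09 to 2009-05-01.
Adding +1 month to 2009-05-01 gives 2009-06-01.
Going back 1 day from 2009-06-01 reaches 2009-05-31 (last day of May, 31 days).

2009-05-31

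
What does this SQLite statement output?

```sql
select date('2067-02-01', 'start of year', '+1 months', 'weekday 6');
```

`start of year` rewinds 2067-02-01 to 2067-01-01.
Adding +1 month to 2067-01-01 gives 2067-02-01.
`weekday 6` advances to the next Saturday; 2067-02-01 is a Tuesday, so it moves forward to 2067-02-05.

2067-02-05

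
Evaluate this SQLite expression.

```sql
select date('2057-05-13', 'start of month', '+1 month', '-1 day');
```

`start of month` rewinds 2057-05-13 to 2057-05-01.
Adding +1 month to 2057-05-01 gives 2057-06-01.
Going back 1 day from 2057-06-01 reaches 2057-05-31 (last day of May, 31 days).

2057-05-31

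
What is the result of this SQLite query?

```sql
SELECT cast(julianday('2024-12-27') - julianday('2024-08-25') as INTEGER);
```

6 days remain in August 2024 after the 25th (31 − 25).
September 2024: 30 days.
October 2024: 31 days.
November 2024: 30 days.
Then 27 days into December 2024.
Total: 6 + 30 + 31 + 30 + 27 = 124.

124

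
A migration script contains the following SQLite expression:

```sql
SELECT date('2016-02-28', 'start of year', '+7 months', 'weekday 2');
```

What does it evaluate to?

2016-08-02

`start of year` rewinds 2016-02-28 to 2016-01-01.
Adding +7 months to 2016-01-01 gives 2016-08-01.
`weekday 2` advances to the next Tuesday; 2016-08-01 is a Monday, so it moves forward to 2016-08-02.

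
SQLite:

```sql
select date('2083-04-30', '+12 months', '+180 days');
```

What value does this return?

Adding +12 months to 2083-04-30 gives 2084-04-30.
Applying '+180 days' to 2084-04-30: counting 180 days forward gives 2084-10-27.

2084-10-27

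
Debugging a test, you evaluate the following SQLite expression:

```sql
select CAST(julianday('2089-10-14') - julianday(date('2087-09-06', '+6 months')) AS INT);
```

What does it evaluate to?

Adding +6 months to 2087-09-06 gives 2088-03-06.
25 days remain in March 2088 after the 6th (31 − 6).
Full months from April 2088 through September 2089 contribute their day counts.
Then 14 days into October 2089.
Total: 25 + 30 + 31 + 30 + 31 + 31 + 30 + 31 + 30 + 31 + 31 + 28 + 31 + 30 + 31 + 30 + 31 + 31 + 30 + 14 = 587.

587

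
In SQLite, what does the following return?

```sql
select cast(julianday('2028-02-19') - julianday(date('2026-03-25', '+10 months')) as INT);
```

Adding +10 months to 2026-03-25 gives 2027-01-25.
6 days remain in January 2027 after the 25th (31 − 25).
Full months from February 2027 through January 2028 contribute their day counts.
Then 19 days into February 2028.
Total: 6 + 28 + 31 + 30 + 31 + 30 + 31 + 31 + 30 + 31 + 30 + 31 + 31 + 19 = 390.

390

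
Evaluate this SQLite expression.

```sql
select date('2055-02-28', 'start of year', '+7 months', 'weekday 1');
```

`start of year` rewinds 2055-02-28 to 2055-01-01.
Adding +7 months to 2055-01-01 gives 2055-08-01.
`weekday 1` advances to the next Monday; 2055-08-01 is a Sunday, so it moves forward to 2055-08-02.

2055-08-02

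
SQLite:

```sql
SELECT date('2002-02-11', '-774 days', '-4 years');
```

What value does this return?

1995-12-30

Applying '-774 days' to 2002-02-11: counting 774 days back gives 1999-12-30.
Adding -4 years to 1999-12-30 gives 1995-12-30.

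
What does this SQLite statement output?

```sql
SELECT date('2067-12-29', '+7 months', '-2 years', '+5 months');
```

Adding +7 months to 2067-12-29 gives 2068-07-29.
Adding -2 years to 2068-07-29 gives 2066-07-29.
Adding +5 months to 2066-07-29 gives 2066-12-29.

2066-12-29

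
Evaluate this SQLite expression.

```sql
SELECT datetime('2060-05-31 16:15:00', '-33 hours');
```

-33 hours from 2060-05-31 16:15:00 is 2060-05-30 07:15:00 (crosses midnight).

2060-05-30 07:15:00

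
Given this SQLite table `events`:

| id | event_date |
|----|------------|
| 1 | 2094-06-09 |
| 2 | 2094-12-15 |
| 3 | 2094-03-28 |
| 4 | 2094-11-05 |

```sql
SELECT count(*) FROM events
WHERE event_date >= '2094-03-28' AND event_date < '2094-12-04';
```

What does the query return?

3

Rows in [2094-03-28, 2094-12-04): 2094-06-09, 2094-03-28, 2094-11-05 → 3 rows.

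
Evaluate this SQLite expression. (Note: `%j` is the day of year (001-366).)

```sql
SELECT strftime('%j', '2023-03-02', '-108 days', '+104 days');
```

First apply '-108 days', '+104 days': 2023-03-02 → 2023-02-26.
Day-of-year for 2023-02-26: days since 2023-01-01 inclusive = 57, zero-padded to 057.

057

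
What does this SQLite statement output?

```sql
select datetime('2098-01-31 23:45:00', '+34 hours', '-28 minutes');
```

2098-02-02 09:17:00

+34 hours from 2098-01-31 23:45:00 is 2098-02-02 09:45:00 (crosses midnight).
-28 minutes from 2098-02-02 09:45:00 is 2098-02-02 09:17:00.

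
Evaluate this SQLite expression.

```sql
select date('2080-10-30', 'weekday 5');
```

2080-11-01

`weekday 5` advances to the next Friday; 2080-10-30 is a Wednesday, so it moves forward to 2080-11-01.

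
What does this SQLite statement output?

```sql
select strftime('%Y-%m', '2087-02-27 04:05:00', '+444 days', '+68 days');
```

2088-07

First apply '+444 days', '+68 days': 2087-02-27 04:05:00 → 2088-07-23 04:05:00.
`%Y-%m` extracts the year-month: 2088-07.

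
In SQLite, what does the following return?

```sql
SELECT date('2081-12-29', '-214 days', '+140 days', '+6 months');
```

Applying '-214 days' to 2081-12-29: counting 214 days back gives 2081-05-29.
Applying '+140 days' to 2081-05-29: counting 140 days forward gives 2081-10-16.
Adding +6 months to 2081-10-16 gives 2082-04-16.

2082-04-16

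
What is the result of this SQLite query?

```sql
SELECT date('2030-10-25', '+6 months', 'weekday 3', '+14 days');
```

Adding +6 months to 2030-10-25 gives 2031-04-25.
`weekday 3` advances to the next Wednesday; 2031-04-25 is a Friday, so it moves forward to 2031-04-30.
April 2031 has 30 days; 0 remain after the 30th, so 1 days reach 2031-05-01.
Advancing 13 more days within May lands on 2031-05-14.

2031-05-14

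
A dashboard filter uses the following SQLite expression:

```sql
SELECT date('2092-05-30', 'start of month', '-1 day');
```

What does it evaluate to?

2092-04-30

`start of month` rewinds 2092-05-30 to 2092-05-01.
Going back 1 day from 2092-05-01 reaches 2092-04-30 (last day of April, 30 days).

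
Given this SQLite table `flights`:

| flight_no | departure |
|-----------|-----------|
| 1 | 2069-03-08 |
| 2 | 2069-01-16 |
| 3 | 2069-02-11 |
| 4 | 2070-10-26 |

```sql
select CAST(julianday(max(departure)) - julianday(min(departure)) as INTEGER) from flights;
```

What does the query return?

MIN = 2069-01-16, MAX = 2070-10-26.
15 days remain in January 2069 after the 16th (31 − 16).
Full months from February 2069 through September 2070 contribute their day counts.
Then 26 days into October 2070.
Total: 15 + 28 + 31 + 30 + 31 + 30 + 31 + 31 + 30 + 31 + 30 + 31 + 31 + 28 + 31 + 30 + 31 + 30 + 31 + 31 + 30 + 26 = 648.

648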